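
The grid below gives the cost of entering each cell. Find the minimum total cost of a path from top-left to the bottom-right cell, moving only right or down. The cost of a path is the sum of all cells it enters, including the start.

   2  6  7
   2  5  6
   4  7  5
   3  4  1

16

Best path: [0,0]→[1,0]→[2,0]→[3,0]→[3,1]→[3,2]
Cost: 2 + 2 + 4 + 3 + 4 + 1 = 16
(Top row then right column would cost 27.)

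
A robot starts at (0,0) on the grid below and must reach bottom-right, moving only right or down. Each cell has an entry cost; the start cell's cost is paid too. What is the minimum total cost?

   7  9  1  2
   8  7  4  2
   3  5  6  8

29

One optimal route is r0c0→r0c1→r0c2→r0c3→r1c3→r2c3.
Its cost is 7 + 9 + 1 + 2 + 2 + 8 = 29.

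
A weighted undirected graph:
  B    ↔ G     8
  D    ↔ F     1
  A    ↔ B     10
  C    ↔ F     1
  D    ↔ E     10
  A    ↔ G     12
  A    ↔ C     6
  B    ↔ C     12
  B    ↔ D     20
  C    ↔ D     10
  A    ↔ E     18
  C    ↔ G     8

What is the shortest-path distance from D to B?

14

Checking several routes:
D-F-C-B: 1 + 1 + 12 = 14
D-F-C-A-B: 1 + 1 + 6 + 10 = 18
D-F-C-G-B: 1 + 1 + 8 + 8 = 18
D-B: 20
D-C-B: 10 + 12 = 22
Best route has total 14.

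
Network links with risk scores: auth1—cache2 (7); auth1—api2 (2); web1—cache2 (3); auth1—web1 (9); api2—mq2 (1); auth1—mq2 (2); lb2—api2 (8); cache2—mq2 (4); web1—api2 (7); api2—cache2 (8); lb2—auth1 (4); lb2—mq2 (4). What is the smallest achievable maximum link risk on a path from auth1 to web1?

4

A few of the auth1→web1 routes:
auth1 - api2 - mq2 - cache2 - web1: max(2, 1, 4, 3) = 4
auth1 - mq2 - cache2 - web1: max(2, 4, 3) = 4
auth1 - lb2 - mq2 - cache2 - web1: max(4, 4, 4, 3) = 4
The minimum achievable maximum is 4.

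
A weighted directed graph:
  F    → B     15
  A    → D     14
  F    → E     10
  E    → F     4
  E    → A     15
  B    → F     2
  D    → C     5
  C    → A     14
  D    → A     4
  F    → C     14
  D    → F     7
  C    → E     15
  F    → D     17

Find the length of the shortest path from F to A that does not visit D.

25

Paths from F to A avoiding D:
F - C - E - A: 14 + 15 + 15 = 44
F - E - A: 10 + 15 = 25
F - C - A: 14 + 14 = 28
Shortest: 25.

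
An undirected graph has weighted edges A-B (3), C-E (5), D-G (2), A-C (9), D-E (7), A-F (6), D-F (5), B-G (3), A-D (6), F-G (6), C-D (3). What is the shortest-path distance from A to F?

6

Checking several routes:
A - B - G - D - F: 3 + 3 + 2 + 5 = 13
A - D - F: 6 + 5 = 11
A - B - G - F: 3 + 3 + 6 = 12
A - D - G - F: 6 + 2 + 6 = 14
A - F: 6
Best route has total 6.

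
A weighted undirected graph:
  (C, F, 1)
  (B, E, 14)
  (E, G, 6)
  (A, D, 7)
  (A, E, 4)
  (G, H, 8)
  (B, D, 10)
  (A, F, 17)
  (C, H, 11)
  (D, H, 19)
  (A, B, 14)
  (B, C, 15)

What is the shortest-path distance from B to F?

Some routes from B to F:
B - E - G - H - C - F: 14 + 6 + 8 + 11 + 1 = 40
B - D - A - F: 10 + 7 + 17 = 34
B - C - F: 15 + 1 = 16
B - E - A - F: 14 + 4 + 17 = 35
B - A - F: 14 + 17 = 31
The minimum is 16.

16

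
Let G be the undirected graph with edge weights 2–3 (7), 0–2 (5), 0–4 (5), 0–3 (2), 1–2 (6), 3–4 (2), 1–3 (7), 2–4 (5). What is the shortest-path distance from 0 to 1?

9

A few of the 0→1 routes:
0 - 4 - 3 - 1: 5 + 2 + 7 = 14
0 - 3 - 4 - 2 - 1: 2 + 2 + 5 + 6 = 15
0 - 2 - 1: 5 + 6 = 11
0 - 3 - 1: 2 + 7 = 9
The minimum is 9.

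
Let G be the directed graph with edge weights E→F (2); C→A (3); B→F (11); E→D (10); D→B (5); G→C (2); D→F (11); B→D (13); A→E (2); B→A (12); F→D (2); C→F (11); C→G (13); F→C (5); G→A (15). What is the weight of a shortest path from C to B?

Comparing a few candidate routes:
C -> A -> E -> D -> B: 3 + 2 + 10 + 5 = 20
C -> F -> D -> B: 11 + 2 + 5 = 18
C -> A -> E -> F -> D -> B: 3 + 2 + 2 + 2 + 5 = 14
Best route has total 14.

14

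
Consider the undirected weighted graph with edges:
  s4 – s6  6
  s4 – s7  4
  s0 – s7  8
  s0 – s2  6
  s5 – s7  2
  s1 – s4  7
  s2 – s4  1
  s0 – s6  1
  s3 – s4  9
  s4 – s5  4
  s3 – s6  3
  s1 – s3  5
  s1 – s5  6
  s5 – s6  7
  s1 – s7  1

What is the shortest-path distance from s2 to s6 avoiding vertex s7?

A few of the s2→s6 routes:
s2 - s0 - s6: 6 + 1 = 7
s2 - s4 - s1 - s3 - s6: 1 + 7 + 5 + 3 = 16
s2 - s4 - s5 - s6: 1 + 4 + 7 = 12
s2 - s4 - s6: 1 + 6 = 7
s2 - s4 - s3 - s6: 1 + 9 + 3 = 13
The minimum is 7.

7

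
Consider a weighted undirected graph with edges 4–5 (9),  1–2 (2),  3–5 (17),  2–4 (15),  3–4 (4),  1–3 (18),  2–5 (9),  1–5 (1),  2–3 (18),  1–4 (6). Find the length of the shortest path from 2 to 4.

8

A few of the 2→4 routes:
2 → 3 → 4: 18 + 4 = 22
2 → 1 → 4: 2 + 6 = 8
2 → 5 → 4: 9 + 9 = 18
2 → 1 → 5 → 4: 2 + 1 + 9 = 12
2 → 5 → 1 → 4: 9 + 1 + 6 = 16
2 → 4: 15
Best route has total 8.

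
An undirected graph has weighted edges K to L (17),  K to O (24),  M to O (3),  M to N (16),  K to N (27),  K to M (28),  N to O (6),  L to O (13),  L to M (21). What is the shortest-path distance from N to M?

9

Some routes from N to M:
N → O → L → M: 6 + 13 + 21 = 40
N → M: 16
N → O → M: 6 + 3 = 9
N → K → O → M: 27 + 24 + 3 = 54
N → K → M: 27 + 28 = 55
N → O → K → M: 6 + 24 + 28 = 58
The minimum is 9.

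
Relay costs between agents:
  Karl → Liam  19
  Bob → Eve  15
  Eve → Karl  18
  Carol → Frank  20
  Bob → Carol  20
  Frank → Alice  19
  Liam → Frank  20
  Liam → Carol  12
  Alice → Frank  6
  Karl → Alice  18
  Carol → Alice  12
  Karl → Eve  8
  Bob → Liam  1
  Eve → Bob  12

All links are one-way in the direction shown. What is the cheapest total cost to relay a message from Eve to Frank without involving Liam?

42

Paths from Eve to Frank avoiding Liam:
Eve → Bob → Carol → Alice → Frank: 12 + 20 + 12 + 6 = 50
Eve → Bob → Carol → Frank: 12 + 20 + 20 = 52
Eve → Karl → Alice → Frank: 18 + 18 + 6 = 42
Best route has total 42.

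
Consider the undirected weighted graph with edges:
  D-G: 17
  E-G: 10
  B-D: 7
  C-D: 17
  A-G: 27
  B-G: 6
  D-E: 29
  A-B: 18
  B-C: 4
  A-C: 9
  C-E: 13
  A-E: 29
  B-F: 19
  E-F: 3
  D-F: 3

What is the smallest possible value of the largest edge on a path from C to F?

7

A few of the C→F routes:
C→E→G→B→D→F: max(13, 10, 6, 7, 3) = 13
C→B→G→E→F: max(4, 6, 10, 3) = 10
C→B→D→F: max(4, 7, 3) = 7
Best route has worst link 7.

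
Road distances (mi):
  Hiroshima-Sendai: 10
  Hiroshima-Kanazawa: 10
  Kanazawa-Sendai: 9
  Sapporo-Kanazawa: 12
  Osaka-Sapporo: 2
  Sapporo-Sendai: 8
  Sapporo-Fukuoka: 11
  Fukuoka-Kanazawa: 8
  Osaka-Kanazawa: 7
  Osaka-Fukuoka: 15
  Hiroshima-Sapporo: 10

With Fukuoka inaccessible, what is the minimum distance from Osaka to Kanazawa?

7

A few of the Osaka→Kanazawa routes:
Osaka → Sapporo → Sendai → Kanazawa: 2 + 8 + 9 = 19
Osaka → Sapporo → Hiroshima → Kanazawa: 2 + 10 + 10 = 22
Osaka → Sapporo → Kanazawa: 2 + 12 = 14
Osaka → Sapporo → Sendai → Hiroshima → Kanazawa: 2 + 8 + 10 + 10 = 30
Osaka → Kanazawa: 7
Shortest: 7 mi.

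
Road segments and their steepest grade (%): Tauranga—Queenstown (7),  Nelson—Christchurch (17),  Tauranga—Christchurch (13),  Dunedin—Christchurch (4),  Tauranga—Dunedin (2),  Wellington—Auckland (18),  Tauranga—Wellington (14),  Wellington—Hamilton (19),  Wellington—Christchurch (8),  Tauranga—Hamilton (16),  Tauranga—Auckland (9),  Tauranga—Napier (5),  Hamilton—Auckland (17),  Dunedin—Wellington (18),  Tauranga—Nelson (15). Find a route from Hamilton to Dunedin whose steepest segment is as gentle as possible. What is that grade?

Checking several routes:
Hamilton - Tauranga - Wellington - Christchurch - Dunedin: max(16, 14, 8, 4) = 16
Hamilton - Tauranga - Christchurch - Dunedin: max(16, 13, 4) = 16
Hamilton - Tauranga - Nelson - Christchurch - Dunedin: max(16, 15, 17, 4) = 17
Hamilton - Tauranga - Dunedin: max(16, 2) = 16
Smallest bottleneck: 16%.

16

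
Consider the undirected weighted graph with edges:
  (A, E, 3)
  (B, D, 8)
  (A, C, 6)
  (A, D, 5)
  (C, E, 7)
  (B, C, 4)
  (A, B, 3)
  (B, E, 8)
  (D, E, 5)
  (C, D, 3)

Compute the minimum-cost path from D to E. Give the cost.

5

Checking several routes:
D - C - E: 3 + 7 = 10
D - A - E: 5 + 3 = 8
D - E: 5
D - C - A - E: 3 + 6 + 3 = 12
D - C - B - A - E: 3 + 4 + 3 + 3 = 13
D - B - A - E: 8 + 3 + 3 = 14
Shortest: 5.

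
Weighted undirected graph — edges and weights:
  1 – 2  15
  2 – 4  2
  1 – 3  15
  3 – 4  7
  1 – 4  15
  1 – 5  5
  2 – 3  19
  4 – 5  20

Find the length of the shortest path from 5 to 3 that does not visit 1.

Paths from 5 to 3 avoiding 1:
5 -> 4 -> 2 -> 3: 20 + 2 + 19 = 41
5 -> 4 -> 3: 20 + 7 = 27
Shortest: 27.

27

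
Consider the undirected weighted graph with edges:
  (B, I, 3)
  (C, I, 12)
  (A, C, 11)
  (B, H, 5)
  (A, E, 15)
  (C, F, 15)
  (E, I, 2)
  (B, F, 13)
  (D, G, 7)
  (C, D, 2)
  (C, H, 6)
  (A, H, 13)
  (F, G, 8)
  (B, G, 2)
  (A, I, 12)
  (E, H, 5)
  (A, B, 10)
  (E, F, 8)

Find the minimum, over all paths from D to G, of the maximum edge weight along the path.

6

A few of the D→G routes:
D -> G: max(7) = 7
D -> C -> H -> E -> I -> B -> G: max(2, 6, 5, 2, 3, 2) = 6
D -> C -> H -> E -> F -> G: max(2, 6, 5, 8, 8) = 8
D -> C -> H -> B -> I -> E -> F -> G: max(2, 6, 5, 3, 2, 8, 8) = 8
D -> C -> H -> B -> G: max(2, 6, 5, 2) = 6
The minimum achievable maximum is 6.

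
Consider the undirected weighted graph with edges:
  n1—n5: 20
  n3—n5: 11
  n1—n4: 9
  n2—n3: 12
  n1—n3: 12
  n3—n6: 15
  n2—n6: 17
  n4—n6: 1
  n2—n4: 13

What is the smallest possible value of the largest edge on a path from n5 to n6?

12

Checking several routes:
n5→n3→n1→n4→n6: max(11, 12, 9, 1) = 12
n5→n3→n1→n4→n2→n6: max(11, 12, 9, 13, 17) = 17
n5→n3→n6: max(11, 15) = 15
n5→n1→n4→n6: max(20, 9, 1) = 20
n5→n3→n2→n6: max(11, 12, 17) = 17
n5→n3→n2→n4→n6: max(11, 12, 13, 1) = 13
Smallest bottleneck: 12.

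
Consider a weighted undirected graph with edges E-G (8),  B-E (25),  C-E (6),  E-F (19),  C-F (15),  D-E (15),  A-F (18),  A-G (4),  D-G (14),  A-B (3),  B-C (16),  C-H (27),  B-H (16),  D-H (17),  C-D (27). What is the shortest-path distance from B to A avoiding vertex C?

Comparing a few candidate routes:
B → E → D → G → A: 25 + 15 + 14 + 4 = 58
B → E → G → A: 25 + 8 + 4 = 37
B → A: 3
B → H → D → G → A: 16 + 17 + 14 + 4 = 51
Best route has total 3.

3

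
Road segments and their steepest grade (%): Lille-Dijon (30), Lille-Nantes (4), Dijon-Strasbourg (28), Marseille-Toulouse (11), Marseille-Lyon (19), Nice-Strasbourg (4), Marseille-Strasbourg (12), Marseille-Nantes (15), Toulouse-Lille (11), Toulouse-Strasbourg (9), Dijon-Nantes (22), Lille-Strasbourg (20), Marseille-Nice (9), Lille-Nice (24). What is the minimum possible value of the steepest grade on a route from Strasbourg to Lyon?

A few of the Strasbourg→Lyon routes:
Strasbourg-Nice-Marseille-Lyon: max(4, 9, 19) = 19
Strasbourg-Toulouse-Lille-Nantes-Marseille-Lyon: max(9, 11, 4, 15, 19) = 19
Strasbourg-Lille-Toulouse-Marseille-Lyon: max(20, 11, 11, 19) = 20
Strasbourg-Marseille-Lyon: max(12, 19) = 19
Strasbourg-Toulouse-Marseille-Lyon: max(9, 11, 19) = 19
The minimum achievable maximum is 19%.

19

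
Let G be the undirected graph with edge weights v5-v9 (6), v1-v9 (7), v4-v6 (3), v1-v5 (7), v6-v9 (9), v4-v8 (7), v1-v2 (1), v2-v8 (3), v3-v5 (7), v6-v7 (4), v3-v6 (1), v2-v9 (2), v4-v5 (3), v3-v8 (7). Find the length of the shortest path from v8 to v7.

Some routes from v8 to v7:
v8 -> v4 -> v5 -> v3 -> v6 -> v7: 7 + 3 + 7 + 1 + 4 = 22
v8 -> v2 -> v1 -> v5 -> v4 -> v6 -> v7: 3 + 1 + 7 + 3 + 3 + 4 = 21
v8 -> v3 -> v6 -> v7: 7 + 1 + 4 = 12
v8 -> v2 -> v9 -> v5 -> v4 -> v6 -> v7: 3 + 2 + 6 + 3 + 3 + 4 = 21
v8 -> v4 -> v6 -> v7: 7 + 3 + 4 = 14
v8 -> v2 -> v9 -> v6 -> v7: 3 + 2 + 9 + 4 = 18
Best route has total 12.

12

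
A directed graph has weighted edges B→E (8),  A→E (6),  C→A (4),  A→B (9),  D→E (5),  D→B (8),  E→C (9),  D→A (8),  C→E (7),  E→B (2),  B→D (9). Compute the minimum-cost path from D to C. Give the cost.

14

Candidate routes:
D -> A -> B -> E -> C: 8 + 9 + 8 + 9 = 34
D -> B -> E -> C: 8 + 8 + 9 = 25
D -> E -> C: 5 + 9 = 14
D -> A -> E -> C: 8 + 6 + 9 = 23
Best route has total 14.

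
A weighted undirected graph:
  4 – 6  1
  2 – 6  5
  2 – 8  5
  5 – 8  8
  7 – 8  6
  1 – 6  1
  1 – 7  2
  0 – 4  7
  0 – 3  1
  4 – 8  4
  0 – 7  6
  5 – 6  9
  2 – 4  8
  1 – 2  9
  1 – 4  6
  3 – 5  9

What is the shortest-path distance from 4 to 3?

8

Comparing a few candidate routes:
4 -> 1 -> 7 -> 0 -> 3: 6 + 2 + 6 + 1 = 15
4 -> 0 -> 3: 7 + 1 = 8
4 -> 6 -> 1 -> 7 -> 0 -> 3: 1 + 1 + 2 + 6 + 1 = 11
4 -> 8 -> 5 -> 3: 4 + 8 + 9 = 21
4 -> 8 -> 7 -> 0 -> 3: 4 + 6 + 6 + 1 = 17
4 -> 6 -> 5 -> 3: 1 + 9 + 9 = 19
Best route has total 8.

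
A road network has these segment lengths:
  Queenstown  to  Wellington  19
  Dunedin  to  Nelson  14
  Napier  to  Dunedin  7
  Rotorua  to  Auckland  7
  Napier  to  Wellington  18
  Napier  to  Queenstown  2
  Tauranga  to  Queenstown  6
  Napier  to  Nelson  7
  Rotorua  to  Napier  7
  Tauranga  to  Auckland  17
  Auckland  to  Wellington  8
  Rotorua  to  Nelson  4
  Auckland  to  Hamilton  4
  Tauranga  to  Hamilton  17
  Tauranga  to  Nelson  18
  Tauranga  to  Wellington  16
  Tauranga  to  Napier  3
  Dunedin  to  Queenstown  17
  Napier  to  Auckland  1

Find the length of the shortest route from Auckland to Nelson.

Comparing a few candidate routes:
Auckland - Rotorua - Nelson: 7 + 4 = 11
Auckland - Rotorua - Napier - Nelson: 7 + 7 + 7 = 21
Auckland - Napier - Dunedin - Nelson: 1 + 7 + 14 = 22
Auckland - Napier - Nelson: 1 + 7 = 8
Auckland - Napier - Rotorua - Nelson: 1 + 7 + 4 = 12
The minimum is 8.

8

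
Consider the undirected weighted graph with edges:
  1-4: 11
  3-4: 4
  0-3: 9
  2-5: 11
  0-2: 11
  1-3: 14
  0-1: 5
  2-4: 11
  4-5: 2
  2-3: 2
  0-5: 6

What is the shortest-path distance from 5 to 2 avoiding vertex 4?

Candidate routes:
5 - 2: 11
5 - 0 - 3 - 2: 6 + 9 + 2 = 17
5 - 0 - 1 - 3 - 2: 6 + 5 + 14 + 2 = 27
5 - 0 - 2: 6 + 11 = 17
Shortest: 11.

11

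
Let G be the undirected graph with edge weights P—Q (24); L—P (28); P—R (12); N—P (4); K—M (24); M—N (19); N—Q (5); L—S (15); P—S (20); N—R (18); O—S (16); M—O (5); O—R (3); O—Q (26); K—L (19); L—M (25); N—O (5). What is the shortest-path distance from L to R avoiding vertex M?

34

Some routes from L to R avoiding M:
L→P→R: 28 + 12 = 40
L→S→O→R: 15 + 16 + 3 = 34
L→P→N→O→R: 28 + 4 + 5 + 3 = 40
Shortest: 34.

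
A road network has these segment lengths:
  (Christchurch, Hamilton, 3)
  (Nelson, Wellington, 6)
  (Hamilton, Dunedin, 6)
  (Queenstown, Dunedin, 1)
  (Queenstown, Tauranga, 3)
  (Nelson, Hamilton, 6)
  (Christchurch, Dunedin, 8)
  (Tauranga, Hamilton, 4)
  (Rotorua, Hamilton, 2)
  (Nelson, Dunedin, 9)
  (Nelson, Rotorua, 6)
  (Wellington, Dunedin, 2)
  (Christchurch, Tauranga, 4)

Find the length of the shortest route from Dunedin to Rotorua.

8

Some routes from Dunedin to Rotorua:
Dunedin→Christchurch→Hamilton→Rotorua: 8 + 3 + 2 = 13
Dunedin→Queenstown→Tauranga→Christchurch→Hamilton→Rotorua: 1 + 3 + 4 + 3 + 2 = 13
Dunedin→Queenstown→Tauranga→Hamilton→Rotorua: 1 + 3 + 4 + 2 = 10
Dunedin→Hamilton→Rotorua: 6 + 2 = 8
The minimum is 8.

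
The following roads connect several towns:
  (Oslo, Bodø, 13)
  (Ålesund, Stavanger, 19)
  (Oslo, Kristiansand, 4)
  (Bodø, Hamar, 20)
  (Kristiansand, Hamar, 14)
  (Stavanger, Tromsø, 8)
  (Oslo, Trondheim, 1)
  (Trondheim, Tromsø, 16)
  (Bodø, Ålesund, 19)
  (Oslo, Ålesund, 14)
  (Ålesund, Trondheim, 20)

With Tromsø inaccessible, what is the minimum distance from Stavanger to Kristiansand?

37

Checking several routes:
Stavanger-Ålesund-Oslo-Kristiansand: 19 + 14 + 4 = 37
Stavanger-Ålesund-Trondheim-Oslo-Kristiansand: 19 + 20 + 1 + 4 = 44
Stavanger-Ålesund-Bodø-Oslo-Kristiansand: 19 + 19 + 13 + 4 = 55
The minimum is 37.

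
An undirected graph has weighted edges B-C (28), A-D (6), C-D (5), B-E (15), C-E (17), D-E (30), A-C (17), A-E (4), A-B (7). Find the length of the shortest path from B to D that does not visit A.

33

Candidate routes:
B→C→E→D: 28 + 17 + 30 = 75
B→E→D: 15 + 30 = 45
B→C→D: 28 + 5 = 33
B→E→C→D: 15 + 17 + 5 = 37
Shortest: 33.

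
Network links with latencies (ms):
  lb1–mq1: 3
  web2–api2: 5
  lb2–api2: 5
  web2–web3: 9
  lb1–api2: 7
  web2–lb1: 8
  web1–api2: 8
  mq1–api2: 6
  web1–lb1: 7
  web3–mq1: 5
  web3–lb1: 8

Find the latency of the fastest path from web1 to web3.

Checking several routes:
web1 -> lb1 -> mq1 -> web3: 7 + 3 + 5 = 15
web1 -> api2 -> mq1 -> web3: 8 + 6 + 5 = 19
web1 -> api2 -> lb1 -> mq1 -> web3: 8 + 7 + 3 + 5 = 23
web1 -> lb1 -> web3: 7 + 8 = 15
web1 -> api2 -> web2 -> web3: 8 + 5 + 9 = 22
Shortest: 15 ms.

15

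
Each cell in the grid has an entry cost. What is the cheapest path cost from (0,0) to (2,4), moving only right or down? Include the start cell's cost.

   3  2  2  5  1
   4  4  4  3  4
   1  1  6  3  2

19

Take (0,0) → (0,1) → (0,2) → (0,3) → (0,4) → (1,4) → (2,4) for a total of 3 + 2 + 2 + 5 + 1 + 4 + 2 = 19.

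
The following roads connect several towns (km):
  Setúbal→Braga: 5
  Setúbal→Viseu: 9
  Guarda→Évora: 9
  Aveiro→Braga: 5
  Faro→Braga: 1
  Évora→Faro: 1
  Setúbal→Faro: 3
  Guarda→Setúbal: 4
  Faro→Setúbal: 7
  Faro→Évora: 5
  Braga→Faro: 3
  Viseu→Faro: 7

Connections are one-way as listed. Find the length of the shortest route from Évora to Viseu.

17

Candidate routes:
Évora → Faro → Setúbal → Viseu: 1 + 7 + 9 = 17
Best route has total 17 km.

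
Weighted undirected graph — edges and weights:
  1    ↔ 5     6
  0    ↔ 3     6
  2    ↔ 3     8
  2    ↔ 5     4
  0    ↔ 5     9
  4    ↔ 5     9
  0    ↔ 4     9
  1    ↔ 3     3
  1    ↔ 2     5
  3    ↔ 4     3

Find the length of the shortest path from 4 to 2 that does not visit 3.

A few of the 4→2 routes:
4-5-1-2: 9 + 6 + 5 = 20
4-5-2: 9 + 4 = 13
4-0-5-2: 9 + 9 + 4 = 22
The minimum is 13.

13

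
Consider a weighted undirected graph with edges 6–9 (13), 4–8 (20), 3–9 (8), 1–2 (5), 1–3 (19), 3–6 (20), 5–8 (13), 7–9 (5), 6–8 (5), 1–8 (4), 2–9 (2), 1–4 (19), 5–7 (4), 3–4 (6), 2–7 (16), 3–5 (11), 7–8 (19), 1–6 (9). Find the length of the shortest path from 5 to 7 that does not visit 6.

4

Comparing a few candidate routes:
5 → 8 → 7: 13 + 19 = 32
5 → 3 → 9 → 2 → 7: 11 + 8 + 2 + 16 = 37
5 → 3 → 9 → 7: 11 + 8 + 5 = 24
5 → 8 → 1 → 2 → 9 → 7: 13 + 4 + 5 + 2 + 5 = 29
5 → 8 → 1 → 2 → 7: 13 + 4 + 5 + 16 = 38
5 → 7: 4
The minimum is 4.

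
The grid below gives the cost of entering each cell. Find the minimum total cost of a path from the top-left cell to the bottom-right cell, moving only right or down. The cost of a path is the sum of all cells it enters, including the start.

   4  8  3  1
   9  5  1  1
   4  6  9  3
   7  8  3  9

29

Cheapest: r0c0 → r0c1 → r0c2 → r0c3 → r1c3 → r2c3 → r3c3
  4 + 8 + 3 + 1 + 1 + 3 + 9 = 29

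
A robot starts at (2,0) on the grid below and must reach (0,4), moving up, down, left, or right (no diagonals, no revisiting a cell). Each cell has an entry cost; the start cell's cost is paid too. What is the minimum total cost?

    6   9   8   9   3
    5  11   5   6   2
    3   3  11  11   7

Cheapest: r2c0→r2c1→r1c1→r1c2→r1c3→r1c4→r0c4
  3 + 3 + 11 + 5 + 6 + 2 + 3 = 33

33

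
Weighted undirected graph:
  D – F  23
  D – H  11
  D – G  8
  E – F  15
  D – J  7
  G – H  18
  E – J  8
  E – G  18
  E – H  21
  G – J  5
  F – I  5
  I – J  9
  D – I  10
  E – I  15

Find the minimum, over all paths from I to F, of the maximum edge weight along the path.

5

Some routes from I to F:
I → D → J → E → F: max(10, 7, 8, 15) = 15
I → F: max(5) = 5
I → D → G → J → E → F: max(10, 8, 5, 8, 15) = 15
Smallest bottleneck: 5.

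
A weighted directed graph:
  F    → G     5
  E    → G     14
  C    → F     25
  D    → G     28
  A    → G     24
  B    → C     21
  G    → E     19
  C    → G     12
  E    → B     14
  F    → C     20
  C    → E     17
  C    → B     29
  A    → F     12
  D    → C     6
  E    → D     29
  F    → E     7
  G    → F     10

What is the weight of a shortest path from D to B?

Some routes from D to B:
D → C → G → E → B: 6 + 12 + 19 + 14 = 51
D → C → G → F → E → B: 6 + 12 + 10 + 7 + 14 = 49
D → C → B: 6 + 29 = 35
D → C → E → B: 6 + 17 + 14 = 37
Shortest: 35.

35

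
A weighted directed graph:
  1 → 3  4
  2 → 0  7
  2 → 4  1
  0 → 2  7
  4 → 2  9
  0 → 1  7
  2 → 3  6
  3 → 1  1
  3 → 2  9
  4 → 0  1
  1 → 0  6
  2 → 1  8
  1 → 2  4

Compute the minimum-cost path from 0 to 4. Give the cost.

8

Paths from 0 to 4:
0 -> 2 -> 4: 7 + 1 = 8
0 -> 1 -> 2 -> 4: 7 + 4 + 1 = 12
0 -> 1 -> 3 -> 2 -> 4: 7 + 4 + 9 + 1 = 21
The minimum is 8.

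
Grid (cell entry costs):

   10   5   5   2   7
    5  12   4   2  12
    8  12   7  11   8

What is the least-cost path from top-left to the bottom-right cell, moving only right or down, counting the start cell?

Cheapest: r0c0 -> r0c1 -> r0c2 -> r0c3 -> r1c3 -> r2c3 -> r2c4
  10 + 5 + 5 + 2 + 2 + 11 + 8 = 43

43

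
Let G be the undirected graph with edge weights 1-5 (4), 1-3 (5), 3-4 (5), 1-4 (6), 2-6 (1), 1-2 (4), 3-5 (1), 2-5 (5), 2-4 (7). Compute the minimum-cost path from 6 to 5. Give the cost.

A few of the 6→5 routes:
6 -> 2 -> 1 -> 5: 1 + 4 + 4 = 9
6 -> 2 -> 1 -> 3 -> 5: 1 + 4 + 5 + 1 = 11
6 -> 2 -> 5: 1 + 5 = 6
Shortest: 6.

6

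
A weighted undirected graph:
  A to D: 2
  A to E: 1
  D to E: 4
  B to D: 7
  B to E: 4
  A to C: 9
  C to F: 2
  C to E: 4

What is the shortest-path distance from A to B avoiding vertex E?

9

Routes from A to B avoiding E:
A→D→B: 2 + 7 = 9
Shortest: 9.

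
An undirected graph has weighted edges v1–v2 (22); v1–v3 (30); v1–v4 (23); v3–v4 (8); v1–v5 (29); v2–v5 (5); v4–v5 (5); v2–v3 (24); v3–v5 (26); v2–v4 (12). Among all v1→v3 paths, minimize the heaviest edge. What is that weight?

Checking several routes:
v1 → v2 → v4 → v3: max(22, 12, 8) = 22
v1 → v2 → v3: max(22, 24) = 24
v1 → v4 → v3: max(23, 8) = 23
v1 → v2 → v5 → v4 → v3: max(22, 5, 5, 8) = 22
Best route has worst link 22.

22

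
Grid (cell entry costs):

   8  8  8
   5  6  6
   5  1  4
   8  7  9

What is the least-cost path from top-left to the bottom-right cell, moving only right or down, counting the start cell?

32

Take [0,0]→[1,0]→[2,0]→[2,1]→[2,2]→[3,2] for a total of 8 + 5 + 5 + 1 + 4 + 9 = 32.
For comparison, the top-then-right route costs 43.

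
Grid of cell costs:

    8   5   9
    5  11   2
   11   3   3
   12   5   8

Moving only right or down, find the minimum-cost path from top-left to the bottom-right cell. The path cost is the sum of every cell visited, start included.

35

Cheapest: [0,0] -> [0,1] -> [0,2] -> [1,2] -> [2,2] -> [3,2]
  8 + 5 + 9 + 2 + 3 + 8 = 35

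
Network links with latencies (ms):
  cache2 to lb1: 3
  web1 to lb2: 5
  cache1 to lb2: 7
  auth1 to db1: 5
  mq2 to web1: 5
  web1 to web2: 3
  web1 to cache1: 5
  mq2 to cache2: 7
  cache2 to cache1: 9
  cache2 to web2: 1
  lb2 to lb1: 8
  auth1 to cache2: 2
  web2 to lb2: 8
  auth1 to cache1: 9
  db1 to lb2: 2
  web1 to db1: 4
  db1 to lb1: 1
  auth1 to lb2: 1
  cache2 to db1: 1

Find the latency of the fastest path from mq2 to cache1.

10

A few of the mq2→cache1 routes:
mq2 → web1 → cache1: 5 + 5 = 10
mq2 → cache2 → web2 → web1 → cache1: 7 + 1 + 3 + 5 = 16
mq2 → cache2 → cache1: 7 + 9 = 16
Best route has total 10 ms.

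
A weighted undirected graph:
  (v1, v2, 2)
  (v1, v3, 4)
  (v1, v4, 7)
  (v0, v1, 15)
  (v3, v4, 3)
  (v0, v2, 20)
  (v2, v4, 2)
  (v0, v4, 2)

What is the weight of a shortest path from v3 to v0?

Some routes from v3 to v0:
v3-v4-v0: 3 + 2 = 5
v3-v1-v2-v4-v0: 4 + 2 + 2 + 2 = 10
v3-v1-v4-v0: 4 + 7 + 2 = 13
The minimum is 5.

5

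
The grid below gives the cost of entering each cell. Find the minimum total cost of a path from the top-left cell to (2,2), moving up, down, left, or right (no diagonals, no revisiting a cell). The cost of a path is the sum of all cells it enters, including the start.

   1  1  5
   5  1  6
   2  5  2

10

Best path: (0,0)→(0,1)→(1,1)→(2,1)→(2,2)
Cost: 1 + 1 + 1 + 5 + 2 = 10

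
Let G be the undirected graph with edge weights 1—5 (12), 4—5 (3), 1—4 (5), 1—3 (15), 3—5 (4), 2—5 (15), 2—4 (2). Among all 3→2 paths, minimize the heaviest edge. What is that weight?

A few of the 3→2 routes:
3 → 5 → 1 → 4 → 2: max(4, 12, 5, 2) = 12
3 → 1 → 4 → 5 → 2: max(15, 5, 3, 15) = 15
3 → 1 → 5 → 2: max(15, 12, 15) = 15
3 → 5 → 4 → 2: max(4, 3, 2) = 4
3 → 1 → 5 → 4 → 2: max(15, 12, 3, 2) = 15
3 → 1 → 4 → 2: max(15, 5, 2) = 15
Best route has worst link 4.

4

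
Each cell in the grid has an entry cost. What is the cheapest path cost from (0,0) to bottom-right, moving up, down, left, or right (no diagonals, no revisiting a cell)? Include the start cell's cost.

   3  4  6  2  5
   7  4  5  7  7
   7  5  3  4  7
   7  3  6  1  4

Cheapest: r0c0 -> r0c1 -> r1c1 -> r1c2 -> r2c2 -> r2c3 -> r3c3 -> r3c4
  3 + 4 + 4 + 5 + 3 + 4 + 1 + 4 = 28

28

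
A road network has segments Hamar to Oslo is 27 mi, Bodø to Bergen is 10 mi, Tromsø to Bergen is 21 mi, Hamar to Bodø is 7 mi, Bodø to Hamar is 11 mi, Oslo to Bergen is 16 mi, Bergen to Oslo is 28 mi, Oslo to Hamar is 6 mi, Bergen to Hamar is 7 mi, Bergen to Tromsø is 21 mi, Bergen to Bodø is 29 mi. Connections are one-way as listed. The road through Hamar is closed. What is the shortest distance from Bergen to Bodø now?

29

Paths from Bergen to Bodø avoiding Hamar:
Bergen→Bodø: 29
Best route has total 29 mi.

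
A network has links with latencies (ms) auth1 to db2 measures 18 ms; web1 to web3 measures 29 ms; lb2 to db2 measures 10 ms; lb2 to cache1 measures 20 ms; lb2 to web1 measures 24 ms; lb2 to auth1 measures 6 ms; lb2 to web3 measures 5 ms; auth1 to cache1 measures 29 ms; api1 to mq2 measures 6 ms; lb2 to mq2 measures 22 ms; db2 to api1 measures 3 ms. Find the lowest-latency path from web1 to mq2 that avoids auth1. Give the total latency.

43

Comparing a few candidate routes:
web1→lb2→mq2: 24 + 22 = 46
web1→web3→lb2→db2→api1→mq2: 29 + 5 + 10 + 3 + 6 = 53
web1→lb2→db2→api1→mq2: 24 + 10 + 3 + 6 = 43
Shortest: 43 ms.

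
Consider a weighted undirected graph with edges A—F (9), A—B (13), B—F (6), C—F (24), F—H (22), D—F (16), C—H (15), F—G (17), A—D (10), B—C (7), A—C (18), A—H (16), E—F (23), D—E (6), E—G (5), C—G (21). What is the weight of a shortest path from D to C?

Checking several routes:
D-A-C: 10 + 18 = 28
D-F-B-C: 16 + 6 + 7 = 29
D-A-B-C: 10 + 13 + 7 = 30
Shortest: 28.

28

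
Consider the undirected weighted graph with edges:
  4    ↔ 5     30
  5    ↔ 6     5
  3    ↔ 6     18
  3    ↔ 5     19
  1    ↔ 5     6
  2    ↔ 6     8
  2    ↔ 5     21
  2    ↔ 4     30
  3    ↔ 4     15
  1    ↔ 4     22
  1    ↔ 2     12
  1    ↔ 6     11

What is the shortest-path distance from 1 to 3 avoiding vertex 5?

29

Routes from 1 to 3 avoiding 5:
1 -> 6 -> 3: 11 + 18 = 29
1 -> 4 -> 2 -> 6 -> 3: 22 + 30 + 8 + 18 = 78
1 -> 6 -> 2 -> 4 -> 3: 11 + 8 + 30 + 15 = 64
1 -> 2 -> 4 -> 3: 12 + 30 + 15 = 57
1 -> 2 -> 6 -> 3: 12 + 8 + 18 = 38
1 -> 4 -> 3: 22 + 15 = 37
Shortest: 29.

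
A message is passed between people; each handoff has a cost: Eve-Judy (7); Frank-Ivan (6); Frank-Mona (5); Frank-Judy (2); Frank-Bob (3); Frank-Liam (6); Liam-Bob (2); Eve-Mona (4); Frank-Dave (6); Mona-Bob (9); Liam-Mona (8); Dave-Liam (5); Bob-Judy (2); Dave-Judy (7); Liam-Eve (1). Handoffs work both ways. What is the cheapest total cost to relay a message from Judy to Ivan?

A few of the Judy→Ivan routes:
Judy→Bob→Liam→Frank→Ivan: 2 + 2 + 6 + 6 = 16
Judy→Bob→Frank→Ivan: 2 + 3 + 6 = 11
Judy→Frank→Ivan: 2 + 6 = 8
Best route has total 8.

8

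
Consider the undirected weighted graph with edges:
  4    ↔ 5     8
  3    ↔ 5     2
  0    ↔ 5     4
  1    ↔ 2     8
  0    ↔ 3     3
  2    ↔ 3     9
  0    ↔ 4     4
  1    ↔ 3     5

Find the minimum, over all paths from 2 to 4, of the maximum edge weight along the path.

Comparing a few candidate routes:
2-1-3-0-5-4: max(8, 5, 3, 4, 8) = 8
2-3-0-4: max(9, 3, 4) = 9
2-1-3-5-0-4: max(8, 5, 2, 4, 4) = 8
2-1-3-5-4: max(8, 5, 2, 8) = 8
2-1-3-0-4: max(8, 5, 3, 4) = 8
Best route has worst link 8.

8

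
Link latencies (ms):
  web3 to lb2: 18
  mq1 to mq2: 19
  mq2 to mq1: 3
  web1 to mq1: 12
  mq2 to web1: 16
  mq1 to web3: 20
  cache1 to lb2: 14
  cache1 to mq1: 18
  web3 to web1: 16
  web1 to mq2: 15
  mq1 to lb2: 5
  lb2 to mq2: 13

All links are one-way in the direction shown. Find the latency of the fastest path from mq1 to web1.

Paths from mq1 to web1:
mq1 -> mq2 -> web1: 19 + 16 = 35
mq1 -> web3 -> lb2 -> mq2 -> web1: 20 + 18 + 13 + 16 = 67
mq1 -> web3 -> web1: 20 + 16 = 36
mq1 -> lb2 -> mq2 -> web1: 5 + 13 + 16 = 34
Best route has total 34 ms.

34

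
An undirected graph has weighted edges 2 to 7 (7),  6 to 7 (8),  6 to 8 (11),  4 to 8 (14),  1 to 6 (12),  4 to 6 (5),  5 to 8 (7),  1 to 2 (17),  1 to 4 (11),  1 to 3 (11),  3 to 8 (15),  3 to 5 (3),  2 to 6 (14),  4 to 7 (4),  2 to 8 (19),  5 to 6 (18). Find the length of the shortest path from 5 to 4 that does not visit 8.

Comparing a few candidate routes:
5 → 3 → 1 → 4: 3 + 11 + 11 = 25
5 → 6 → 7 → 4: 18 + 8 + 4 = 30
5 → 3 → 1 → 6 → 4: 3 + 11 + 12 + 5 = 31
5 → 6 → 4: 18 + 5 = 23
5 → 3 → 1 → 6 → 7 → 4: 3 + 11 + 12 + 8 + 4 = 38
The minimum is 23.

23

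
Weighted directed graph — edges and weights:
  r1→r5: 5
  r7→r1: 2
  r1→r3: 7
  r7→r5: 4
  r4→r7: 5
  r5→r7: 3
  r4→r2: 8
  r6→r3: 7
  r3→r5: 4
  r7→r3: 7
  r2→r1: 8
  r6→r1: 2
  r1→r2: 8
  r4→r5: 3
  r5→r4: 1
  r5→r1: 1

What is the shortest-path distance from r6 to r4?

Candidate routes:
r6→r1→r5→r4: 2 + 5 + 1 = 8
r6→r3→r5→r4: 7 + 4 + 1 = 12
r6→r1→r3→r5→r4: 2 + 7 + 4 + 1 = 14
The minimum is 8.

8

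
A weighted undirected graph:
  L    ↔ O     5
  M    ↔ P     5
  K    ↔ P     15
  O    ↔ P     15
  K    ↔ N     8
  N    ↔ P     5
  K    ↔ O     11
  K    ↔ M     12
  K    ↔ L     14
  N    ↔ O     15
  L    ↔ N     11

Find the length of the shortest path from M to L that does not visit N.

A few of the M→L routes:
M -> K -> O -> L: 12 + 11 + 5 = 28
M -> P -> O -> L: 5 + 15 + 5 = 25
M -> K -> L: 12 + 14 = 26
Best route has total 25.

25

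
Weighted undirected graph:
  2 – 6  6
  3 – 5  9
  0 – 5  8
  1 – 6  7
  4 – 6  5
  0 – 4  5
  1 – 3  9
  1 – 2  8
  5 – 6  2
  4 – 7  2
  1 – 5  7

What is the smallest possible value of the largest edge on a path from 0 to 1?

7

A few of the 0→1 routes:
0 - 4 - 6 - 2 - 1: max(5, 5, 6, 8) = 8
0 - 4 - 6 - 5 - 1: max(5, 5, 2, 7) = 7
0 - 4 - 6 - 1: max(5, 5, 7) = 7
Best route has worst link 7.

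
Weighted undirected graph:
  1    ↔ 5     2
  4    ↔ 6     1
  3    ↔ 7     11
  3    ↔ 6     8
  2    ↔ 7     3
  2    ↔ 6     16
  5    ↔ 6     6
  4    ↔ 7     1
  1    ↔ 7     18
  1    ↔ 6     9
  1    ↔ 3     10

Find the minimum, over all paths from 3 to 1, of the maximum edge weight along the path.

Checking several routes:
3 -> 7 -> 4 -> 6 -> 5 -> 1: max(11, 1, 1, 6, 2) = 11
3 -> 6 -> 1: max(8, 9) = 9
3 -> 7 -> 4 -> 6 -> 1: max(11, 1, 1, 9) = 11
3 -> 1: max(10) = 10
3 -> 6 -> 5 -> 1: max(8, 6, 2) = 8
Best route has worst link 8.

8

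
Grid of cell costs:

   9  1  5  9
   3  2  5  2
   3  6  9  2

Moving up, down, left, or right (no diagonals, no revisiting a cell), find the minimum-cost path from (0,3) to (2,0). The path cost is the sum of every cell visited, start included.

Take [0,3] [0,2] [0,1] [1,1] [1,0] [2,0] for a total of 9 + 5 + 1 + 2 + 3 + 3 = 23.

23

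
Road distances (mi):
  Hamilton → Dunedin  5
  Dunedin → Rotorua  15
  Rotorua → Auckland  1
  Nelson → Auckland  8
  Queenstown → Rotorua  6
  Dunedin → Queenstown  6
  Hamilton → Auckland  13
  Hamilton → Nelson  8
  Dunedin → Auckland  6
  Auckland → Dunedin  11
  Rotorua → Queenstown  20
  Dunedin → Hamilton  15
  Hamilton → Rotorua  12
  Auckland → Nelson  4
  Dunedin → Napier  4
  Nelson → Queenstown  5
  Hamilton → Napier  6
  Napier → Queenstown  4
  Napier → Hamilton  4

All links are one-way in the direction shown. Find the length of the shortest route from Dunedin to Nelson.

10

A few of the Dunedin→Nelson routes:
Dunedin - Auckland - Nelson: 6 + 4 = 10
Dunedin - Queenstown - Rotorua - Auckland - Nelson: 6 + 6 + 1 + 4 = 17
Dunedin - Napier - Queenstown - Rotorua - Auckland - Nelson: 4 + 4 + 6 + 1 + 4 = 19
Dunedin - Napier - Hamilton - Nelson: 4 + 4 + 8 = 16
Dunedin - Rotorua - Auckland - Nelson: 15 + 1 + 4 = 20
Shortest: 10 mi.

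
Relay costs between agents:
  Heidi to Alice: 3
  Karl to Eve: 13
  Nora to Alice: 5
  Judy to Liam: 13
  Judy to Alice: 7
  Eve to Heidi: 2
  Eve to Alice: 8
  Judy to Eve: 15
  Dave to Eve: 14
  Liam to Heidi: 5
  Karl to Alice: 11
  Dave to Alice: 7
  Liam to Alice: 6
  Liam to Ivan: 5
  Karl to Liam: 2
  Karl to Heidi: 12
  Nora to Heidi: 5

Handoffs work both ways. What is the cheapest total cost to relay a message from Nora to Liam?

10

Some routes from Nora to Liam:
Nora-Heidi-Karl-Liam: 5 + 12 + 2 = 19
Nora-Heidi-Alice-Liam: 5 + 3 + 6 = 14
Nora-Alice-Karl-Liam: 5 + 11 + 2 = 18
Nora-Heidi-Liam: 5 + 5 = 10
Nora-Alice-Heidi-Liam: 5 + 3 + 5 = 13
Nora-Alice-Liam: 5 + 6 = 11
Shortest: 10.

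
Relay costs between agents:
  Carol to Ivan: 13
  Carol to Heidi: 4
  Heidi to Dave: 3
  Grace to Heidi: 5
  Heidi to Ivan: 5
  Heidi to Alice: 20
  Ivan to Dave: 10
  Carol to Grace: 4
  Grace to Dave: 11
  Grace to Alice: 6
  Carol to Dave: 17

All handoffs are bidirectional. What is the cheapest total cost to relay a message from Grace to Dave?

Some routes from Grace to Dave:
Grace - Heidi - Dave: 5 + 3 = 8
Grace - Carol - Heidi - Ivan - Dave: 4 + 4 + 5 + 10 = 23
Grace - Heidi - Ivan - Dave: 5 + 5 + 10 = 20
Grace - Carol - Heidi - Dave: 4 + 4 + 3 = 11
Grace - Carol - Dave: 4 + 17 = 21
Grace - Dave: 11
The minimum is 8.

8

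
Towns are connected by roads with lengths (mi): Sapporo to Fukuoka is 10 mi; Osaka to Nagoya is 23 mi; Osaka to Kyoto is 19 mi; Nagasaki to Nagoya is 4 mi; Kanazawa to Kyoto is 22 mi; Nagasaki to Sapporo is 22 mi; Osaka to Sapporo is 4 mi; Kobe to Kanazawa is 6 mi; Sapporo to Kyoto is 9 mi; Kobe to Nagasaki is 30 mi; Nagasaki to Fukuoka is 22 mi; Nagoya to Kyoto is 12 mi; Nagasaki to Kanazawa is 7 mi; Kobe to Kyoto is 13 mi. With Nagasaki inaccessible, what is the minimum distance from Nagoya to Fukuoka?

31

Some routes from Nagoya to Fukuoka avoiding Nagasaki:
Nagoya-Kyoto-Osaka-Sapporo-Fukuoka: 12 + 19 + 4 + 10 = 45
Nagoya-Osaka-Sapporo-Fukuoka: 23 + 4 + 10 = 37
Nagoya-Kyoto-Sapporo-Fukuoka: 12 + 9 + 10 = 31
Shortest: 31 mi.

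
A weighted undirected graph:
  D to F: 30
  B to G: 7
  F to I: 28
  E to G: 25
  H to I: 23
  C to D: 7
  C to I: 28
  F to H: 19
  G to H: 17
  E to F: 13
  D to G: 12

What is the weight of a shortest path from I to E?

41

Checking several routes:
I -> F -> E: 28 + 13 = 41
I -> H -> G -> E: 23 + 17 + 25 = 65
I -> C -> D -> G -> E: 28 + 7 + 12 + 25 = 72
I -> H -> F -> E: 23 + 19 + 13 = 55
The minimum is 41.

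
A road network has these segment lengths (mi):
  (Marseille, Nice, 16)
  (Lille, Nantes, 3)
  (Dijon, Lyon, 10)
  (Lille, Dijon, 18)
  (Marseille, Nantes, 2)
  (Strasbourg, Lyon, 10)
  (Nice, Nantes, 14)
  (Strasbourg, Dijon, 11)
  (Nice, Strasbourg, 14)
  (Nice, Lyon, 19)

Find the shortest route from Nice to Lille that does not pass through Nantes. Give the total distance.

43

Paths from Nice to Lille avoiding Nantes:
Nice-Strasbourg-Lyon-Dijon-Lille: 14 + 10 + 10 + 18 = 52
Nice-Lyon-Dijon-Lille: 19 + 10 + 18 = 47
Nice-Lyon-Strasbourg-Dijon-Lille: 19 + 10 + 11 + 18 = 58
Nice-Strasbourg-Dijon-Lille: 14 + 11 + 18 = 43
Shortest: 43 mi.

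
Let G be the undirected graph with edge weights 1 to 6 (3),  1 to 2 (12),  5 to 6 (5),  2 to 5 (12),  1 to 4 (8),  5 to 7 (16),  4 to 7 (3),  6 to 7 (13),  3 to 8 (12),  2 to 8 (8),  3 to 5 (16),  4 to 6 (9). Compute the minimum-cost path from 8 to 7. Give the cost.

31

A few of the 8→7 routes:
8 - 2 - 5 - 6 - 4 - 7: 8 + 12 + 5 + 9 + 3 = 37
8 - 2 - 1 - 6 - 4 - 7: 8 + 12 + 3 + 9 + 3 = 35
8 - 2 - 1 - 4 - 7: 8 + 12 + 8 + 3 = 31
8 - 2 - 5 - 7: 8 + 12 + 16 = 36
8 - 2 - 1 - 6 - 7: 8 + 12 + 3 + 13 = 36
Shortest: 31.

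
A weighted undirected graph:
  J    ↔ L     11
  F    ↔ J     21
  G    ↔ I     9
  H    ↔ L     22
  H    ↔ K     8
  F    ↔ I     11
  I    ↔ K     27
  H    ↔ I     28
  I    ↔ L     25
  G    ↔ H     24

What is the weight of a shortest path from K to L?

Some routes from K to L:
K → I → H → L: 27 + 28 + 22 = 77
K → I → F → J → L: 27 + 11 + 21 + 11 = 70
K → H → G → I → L: 8 + 24 + 9 + 25 = 66
K → H → I → L: 8 + 28 + 25 = 61
K → H → L: 8 + 22 = 30
K → I → L: 27 + 25 = 52
Shortest: 30.

30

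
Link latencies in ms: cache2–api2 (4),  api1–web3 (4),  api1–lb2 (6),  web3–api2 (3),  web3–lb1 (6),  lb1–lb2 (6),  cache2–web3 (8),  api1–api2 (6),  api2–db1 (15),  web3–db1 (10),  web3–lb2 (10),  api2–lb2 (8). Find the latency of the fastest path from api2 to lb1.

A few of the api2→lb1 routes:
api2 → lb2 → lb1: 8 + 6 = 14
api2 → api1 → lb2 → lb1: 6 + 6 + 6 = 18
api2 → web3 → lb1: 3 + 6 = 9
api2 → web3 → api1 → lb2 → lb1: 3 + 4 + 6 + 6 = 19
api2 → cache2 → web3 → lb1: 4 + 8 + 6 = 18
api2 → api1 → web3 → lb1: 6 + 4 + 6 = 16
Shortest: 9 ms.

9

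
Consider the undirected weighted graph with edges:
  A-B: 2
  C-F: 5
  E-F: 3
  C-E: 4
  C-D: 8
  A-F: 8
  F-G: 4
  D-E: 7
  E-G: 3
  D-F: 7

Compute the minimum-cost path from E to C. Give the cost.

4

Some routes from E to C:
E → F → D → C: 3 + 7 + 8 = 18
E → F → C: 3 + 5 = 8
E → D → C: 7 + 8 = 15
E → G → F → C: 3 + 4 + 5 = 12
E → C: 4
The minimum is 4.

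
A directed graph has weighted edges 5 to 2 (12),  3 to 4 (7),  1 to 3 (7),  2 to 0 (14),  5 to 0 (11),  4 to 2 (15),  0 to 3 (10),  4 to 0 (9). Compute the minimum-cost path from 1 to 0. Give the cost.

23

Paths from 1 to 0:
1-3-4-2-0: 7 + 7 + 15 + 14 = 43
1-3-4-0: 7 + 7 + 9 = 23
Best route has total 23.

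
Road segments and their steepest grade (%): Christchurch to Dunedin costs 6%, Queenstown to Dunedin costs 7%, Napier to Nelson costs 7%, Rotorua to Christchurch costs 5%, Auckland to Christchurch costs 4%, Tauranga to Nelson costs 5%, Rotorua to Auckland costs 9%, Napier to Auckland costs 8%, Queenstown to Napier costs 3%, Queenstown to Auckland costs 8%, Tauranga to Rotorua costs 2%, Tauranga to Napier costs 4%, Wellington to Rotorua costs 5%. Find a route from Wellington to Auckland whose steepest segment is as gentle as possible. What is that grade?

Comparing a few candidate routes:
Wellington -> Rotorua -> Christchurch -> Auckland: max(5, 5, 4) = 5
Wellington -> Rotorua -> Christchurch -> Dunedin -> Queenstown -> Auckland: max(5, 5, 6, 7, 8) = 8
Wellington -> Rotorua -> Tauranga -> Nelson -> Napier -> Queenstown -> Dunedin -> Christchurch -> Auckland: max(5, 2, 5, 7, 3, 7, 6, 4) = 7
Wellington -> Rotorua -> Tauranga -> Napier -> Queenstown -> Dunedin -> Christchurch -> Auckland: max(5, 2, 4, 3, 7, 6, 4) = 7
Wellington -> Rotorua -> Christchurch -> Dunedin -> Queenstown -> Napier -> Auckland: max(5, 5, 6, 7, 3, 8) = 8
Wellington -> Rotorua -> Tauranga -> Nelson -> Napier -> Queenstown -> Auckland: max(5, 2, 5, 7, 3, 8) = 8
Smallest bottleneck: 5%.

5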